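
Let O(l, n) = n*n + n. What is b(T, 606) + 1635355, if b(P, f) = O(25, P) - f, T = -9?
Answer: 1634821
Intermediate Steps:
O(l, n) = n + n**2 (O(l, n) = n**2 + n = n + n**2)
b(P, f) = -f + P*(1 + P) (b(P, f) = P*(1 + P) - f = -f + P*(1 + P))
b(T, 606) + 1635355 = (-1*606 - 9*(1 - 9)) + 1635355 = (-606 - 9*(-8)) + 1635355 = (-606 + 72) + 1635355 = -534 + 1635355 = 1634821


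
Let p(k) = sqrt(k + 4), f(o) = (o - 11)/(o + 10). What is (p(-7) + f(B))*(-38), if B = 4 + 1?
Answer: 76/5 - 38*I*sqrt(3) ≈ 15.2 - 65.818*I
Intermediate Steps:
B = 5
f(o) = (-11 + o)/(10 + o)
p(k) = sqrt(4 + k)
(p(-7) + f(B))*(-38) = (sqrt(4 - 7) + (-11 + 5)/(10 + 5))*(-38) = (sqrt(-3) - 6/15)*(-38) = (I*sqrt(3) + (1/15)*(-6))*(-38) = (I*sqrt(3) - 2/5)*(-38) = (-2/5 + I*sqrt(3))*(-38) = 76/5 - 38*I*sqrt(3)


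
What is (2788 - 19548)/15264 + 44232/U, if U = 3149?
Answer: 77797501/6008292 ≈ 12.948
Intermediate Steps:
(2788 - 19548)/15264 + 44232/U = (2788 - 19548)/15264 + 44232/3149 = -16760*1/15264 + 44232*(1/3149) = -2095/1908 + 44232/3149 = 77797501/6008292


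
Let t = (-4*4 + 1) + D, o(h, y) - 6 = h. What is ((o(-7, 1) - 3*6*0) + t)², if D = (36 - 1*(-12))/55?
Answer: 692224/3025 ≈ 228.83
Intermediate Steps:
o(h, y) = 6 + h
D = 48/55 (D = (36 + 12)*(1/55) = 48*(1/55) = 48/55 ≈ 0.87273)
t = -777/55 (t = (-4*4 + 1) + 48/55 = (-16 + 1) + 48/55 = -15 + 48/55 = -777/55 ≈ -14.127)
((o(-7, 1) - 3*6*0) + t)² = (((6 - 7) - 3*6*0) - 777/55)² = ((-1 - 18*0) - 777/55)² = ((-1 + 0) - 777/55)² = (-1 - 777/55)² = (-832/55)² = 692224/3025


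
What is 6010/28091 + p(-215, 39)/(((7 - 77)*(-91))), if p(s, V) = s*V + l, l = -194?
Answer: -28958427/25562810 ≈ -1.1328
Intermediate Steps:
p(s, V) = -194 + V*s (p(s, V) = s*V - 194 = V*s - 194 = -194 + V*s)
6010/28091 + p(-215, 39)/(((7 - 77)*(-91))) = 6010/28091 + (-194 + 39*(-215))/(((7 - 77)*(-91))) = 6010*(1/28091) + (-194 - 8385)/((-70*(-91))) = 6010/28091 - 8579/6370 = -28958427/25562810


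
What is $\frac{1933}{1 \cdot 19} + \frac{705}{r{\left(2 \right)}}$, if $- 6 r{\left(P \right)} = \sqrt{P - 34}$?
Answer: $\frac{1933}{19} + \frac{2115 i \sqrt{2}}{4} \approx 101.74 + 747.77 i$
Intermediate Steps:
$r{\left(P \right)} = - \frac{\sqrt{-34 + P}}{6}$ ($r{\left(P \right)} = - \frac{\sqrt{P - 34}}{6} = - \frac{\sqrt{-34 + P}}{6}$)
$\frac{1933}{1 \cdot 19} + \frac{705}{r{\left(2 \right)}} = \frac{1933}{1 \cdot 19} + \frac{705}{\left(- \frac{1}{6}\right) \sqrt{-34 + 2}} = \frac{1933}{19} + \frac{705}{\left(- \frac{1}{6}\right) \sqrt{-32}} = 1933 \cdot \frac{1}{19} + \frac{705}{\left(- \frac{1}{6}\right) 4 i \sqrt{2}} = \frac{1933}{19} + \frac{705}{\left(- \frac{2}{3}\right) i \sqrt{2}} = \frac{1933}{19} + 705 \frac{3 i \sqrt{2}}{4} = \frac{1933}{19} + \frac{2115 i \sqrt{2}}{4}$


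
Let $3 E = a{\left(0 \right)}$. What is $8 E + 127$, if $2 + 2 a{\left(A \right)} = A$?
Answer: $\frac{373}{3} \approx 124.33$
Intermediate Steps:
$a{\left(A \right)} = -1 + \frac{A}{2}$
$E = - \frac{1}{3}$ ($E = \frac{-1 + \frac{1}{2} \cdot 0}{3} = \frac{-1 + 0}{3} = \frac{1}{3} \left(-1\right) = - \frac{1}{3} \approx -0.33333$)
$8 E + 127 = 8 \left(- \frac{1}{3}\right) + 127 = - \frac{8}{3} + 127 = \frac{373}{3}$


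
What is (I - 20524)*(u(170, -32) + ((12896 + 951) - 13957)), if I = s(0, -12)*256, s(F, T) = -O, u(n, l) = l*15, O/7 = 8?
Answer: 20567400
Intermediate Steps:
O = 56 (O = 7*8 = 56)
u(n, l) = 15*l
s(F, T) = -56 (s(F, T) = -1*56 = -56)
I = -14336 (I = -56*256 = -14336)
(I - 20524)*(u(170, -32) + ((12896 + 951) - 13957)) = (-14336 - 20524)*(15*(-32) + ((12896 + 951) - 13957)) = -34860*(-480 + (13847 - 13957)) = -34860*(-480 - 110) = -34860*(-590) = 20567400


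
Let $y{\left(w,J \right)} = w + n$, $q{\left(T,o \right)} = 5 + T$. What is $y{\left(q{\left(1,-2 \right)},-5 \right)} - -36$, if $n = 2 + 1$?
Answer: $45$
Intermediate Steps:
$n = 3$
$y{\left(w,J \right)} = 3 + w$ ($y{\left(w,J \right)} = w + 3 = 3 + w$)
$y{\left(q{\left(1,-2 \right)},-5 \right)} - -36 = \left(3 + \left(5 + 1\right)\right) - -36 = \left(3 + 6\right) + 36 = 9 + 36 = 45$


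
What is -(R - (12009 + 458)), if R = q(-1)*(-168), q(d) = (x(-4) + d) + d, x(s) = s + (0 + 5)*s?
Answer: 8099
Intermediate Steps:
x(s) = 6*s (x(s) = s + 5*s = 6*s)
q(d) = -24 + 2*d (q(d) = (6*(-4) + d) + d = (-24 + d) + d = -24 + 2*d)
R = 4368 (R = (-24 + 2*(-1))*(-168) = (-24 - 2)*(-168) = -26*(-168) = 4368)
-(R - (12009 + 458)) = -(4368 - (12009 + 458)) = -(4368 - 1*12467) = -(4368 - 12467) = -1*(-8099) = 8099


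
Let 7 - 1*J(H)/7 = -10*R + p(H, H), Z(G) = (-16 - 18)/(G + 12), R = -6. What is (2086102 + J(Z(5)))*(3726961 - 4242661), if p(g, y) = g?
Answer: -1075618696500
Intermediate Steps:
Z(G) = -34/(12 + G)
J(H) = -371 - 7*H (J(H) = 49 - 7*(-10*(-6) + H) = 49 - 7*(60 + H) = 49 + (-420 - 7*H) = -371 - 7*H)
(2086102 + J(Z(5)))*(3726961 - 4242661) = (2086102 + (-371 - (-238)/(12 + 5)))*(3726961 - 4242661) = (2086102 + (-371 - (-238)/17))*(-515700) = (2086102 + (-371 - 7*(-2)))*(-515700) = (2086102 + (-371 + 14))*(-515700) = (2086102 - 357)*(-515700) = 2085745*(-515700) = -1075618696500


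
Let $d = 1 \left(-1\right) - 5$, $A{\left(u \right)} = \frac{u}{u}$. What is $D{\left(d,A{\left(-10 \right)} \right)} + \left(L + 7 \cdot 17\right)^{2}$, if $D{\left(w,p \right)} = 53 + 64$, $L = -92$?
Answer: $846$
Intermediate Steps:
$A{\left(u \right)} = 1$
$d = -6$ ($d = -1 - 5 = -6$)
$D{\left(w,p \right)} = 117$
$D{\left(d,A{\left(-10 \right)} \right)} + \left(L + 7 \cdot 17\right)^{2} = 117 + \left(-92 + 7 \cdot 17\right)^{2} = 117 + \left(-92 + 119\right)^{2} = 117 + 27^{2} = 117 + 729 = 846$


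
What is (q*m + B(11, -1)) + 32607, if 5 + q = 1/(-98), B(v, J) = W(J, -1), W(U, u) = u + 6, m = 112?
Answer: 224356/7 ≈ 32051.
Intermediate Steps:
W(U, u) = 6 + u
B(v, J) = 5 (B(v, J) = 6 - 1 = 5)
q = -491/98 (q = -5 + 1/(-98) = -5 - 1/98 = -491/98 ≈ -5.0102)
(q*m + B(11, -1)) + 32607 = (-491/98*112 + 5) + 32607 = (-3928/7 + 5) + 32607 = -3893/7 + 32607 = 224356/7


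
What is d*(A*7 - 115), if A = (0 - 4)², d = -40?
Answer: 120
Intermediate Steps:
A = 16 (A = (-4)² = 16)
d*(A*7 - 115) = -40*(16*7 - 115) = -40*(112 - 115) = -40*(-3) = 120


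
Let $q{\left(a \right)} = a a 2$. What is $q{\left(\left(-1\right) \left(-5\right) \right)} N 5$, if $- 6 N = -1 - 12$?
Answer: $\frac{1625}{3} \approx 541.67$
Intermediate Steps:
$q{\left(a \right)} = 2 a^{2}$ ($q{\left(a \right)} = a 2 a = 2 a^{2}$)
$N = \frac{13}{6}$ ($N = - \frac{-1 - 12}{6} = \left(- \frac{1}{6}\right) \left(-13\right) = \frac{13}{6} \approx 2.1667$)
$q{\left(\left(-1\right) \left(-5\right) \right)} N 5 = 2 \left(\left(-1\right) \left(-5\right)\right)^{2} \cdot \frac{13}{6} \cdot 5 = 2 \cdot 5^{2} \cdot \frac{13}{6} \cdot 5 = 2 \cdot 25 \cdot \frac{13}{6} \cdot 5 = 50 \cdot \frac{13}{6} \cdot 5 = \frac{325}{3} \cdot 5 = \frac{1625}{3}$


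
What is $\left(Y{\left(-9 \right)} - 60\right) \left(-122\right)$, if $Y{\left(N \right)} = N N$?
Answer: $-2562$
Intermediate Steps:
$Y{\left(N \right)} = N^{2}$
$\left(Y{\left(-9 \right)} - 60\right) \left(-122\right) = \left(\left(-9\right)^{2} - 60\right) \left(-122\right) = \left(81 - 60\right) \left(-122\right) = 21 \left(-122\right) = -2562$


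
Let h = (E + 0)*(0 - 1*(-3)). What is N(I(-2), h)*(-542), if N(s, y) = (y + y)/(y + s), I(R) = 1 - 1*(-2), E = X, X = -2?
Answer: -2168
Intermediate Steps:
E = -2
I(R) = 3 (I(R) = 1 + 2 = 3)
h = -6 (h = (-2 + 0)*(0 - 1*(-3)) = -2*(0 + 3) = -2*3 = -6)
N(s, y) = 2*y/(s + y) (N(s, y) = (2*y)/(s + y) = 2*y/(s + y))
N(I(-2), h)*(-542) = (2*(-6)/(3 - 6))*(-542) = (2*(-6)/(-3))*(-542) = (2*(-6)*(-⅓))*(-542) = 4*(-542) = -2168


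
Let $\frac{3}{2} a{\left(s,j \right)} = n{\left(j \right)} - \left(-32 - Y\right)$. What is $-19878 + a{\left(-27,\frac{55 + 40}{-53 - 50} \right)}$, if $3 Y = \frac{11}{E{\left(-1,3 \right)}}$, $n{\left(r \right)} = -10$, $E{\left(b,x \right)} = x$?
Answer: $- \frac{536288}{27} \approx -19863.0$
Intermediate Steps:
$Y = \frac{11}{9}$ ($Y = \frac{11 \cdot \frac{1}{3}}{3} = \frac{1}{3} \cdot \frac{11}{3} = \frac{11}{9} \approx 1.2222$)
$a{\left(s,j \right)} = \frac{418}{27}$ ($a{\left(s,j \right)} = \frac{2 \left(-10 - \left(-32 - \frac{11}{9}\right)\right)}{3} = \frac{2 \left(-10 - - \frac{299}{9}\right)}{3} = \frac{2 \left(-10 + \frac{299}{9}\right)}{3} = \frac{2}{3} \cdot \frac{209}{9} = \frac{418}{27}$)
$-19878 + a{\left(-27,\frac{55 + 40}{-53 - 50} \right)} = -19878 + \frac{418}{27} = - \frac{536288}{27}$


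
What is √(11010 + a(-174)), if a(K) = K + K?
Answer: √10662 ≈ 103.26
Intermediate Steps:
a(K) = 2*K
√(11010 + a(-174)) = √(11010 + 2*(-174)) = √(11010 - 348) = √10662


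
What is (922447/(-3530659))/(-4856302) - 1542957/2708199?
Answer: -6339673008452701/11127398704619934 ≈ -0.56974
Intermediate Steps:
(922447/(-3530659))/(-4856302) - 1542957/2708199 = (922447*(-1/3530659))*(-1/4856302) - 1542957*1/2708199 = -922447/3530659*(-1/4856302) - 39563/69441 = 8621/160242489374 - 39563/69441 = -6339673008452701/11127398704619934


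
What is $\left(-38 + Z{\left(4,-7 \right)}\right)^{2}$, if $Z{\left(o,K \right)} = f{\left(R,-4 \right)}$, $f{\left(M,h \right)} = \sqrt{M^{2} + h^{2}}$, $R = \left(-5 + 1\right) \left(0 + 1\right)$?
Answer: $1476 - 304 \sqrt{2} \approx 1046.1$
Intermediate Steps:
$R = -4$ ($R = \left(-4\right) 1 = -4$)
$Z{\left(o,K \right)} = 4 \sqrt{2}$ ($Z{\left(o,K \right)} = \sqrt{\left(-4\right)^{2} + \left(-4\right)^{2}} = \sqrt{16 + 16} = \sqrt{32} = 4 \sqrt{2}$)
$\left(-38 + Z{\left(4,-7 \right)}\right)^{2} = \left(-38 + 4 \sqrt{2}\right)^{2}$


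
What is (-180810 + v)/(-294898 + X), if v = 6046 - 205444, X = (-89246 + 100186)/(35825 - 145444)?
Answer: 20839010376/16163217401 ≈ 1.2893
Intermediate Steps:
X = -10940/109619 (X = 10940/(-109619) = 10940*(-1/109619) = -10940/109619 ≈ -0.099800)
v = -199398
(-180810 + v)/(-294898 + X) = (-180810 - 199398)/(-294898 - 10940/109619) = -380208/(-32326434802/109619) = -380208*(-109619/32326434802) = 20839010376/16163217401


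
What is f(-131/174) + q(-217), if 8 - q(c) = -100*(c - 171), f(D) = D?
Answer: -6749939/174 ≈ -38793.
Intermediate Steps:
q(c) = -17092 + 100*c (q(c) = 8 - (-100)*(c - 171) = 8 - (-100)*(-171 + c) = 8 - (17100 - 100*c) = 8 + (-17100 + 100*c) = -17092 + 100*c)
f(-131/174) + q(-217) = -131/174 + (-17092 + 100*(-217)) = -131*1/174 + (-17092 - 21700) = -131/174 - 38792 = -6749939/174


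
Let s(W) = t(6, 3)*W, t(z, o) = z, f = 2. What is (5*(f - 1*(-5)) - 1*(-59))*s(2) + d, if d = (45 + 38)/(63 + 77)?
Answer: 158003/140 ≈ 1128.6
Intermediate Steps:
s(W) = 6*W
d = 83/140 ≈ 0.59286
(5*(f - 1*(-5)) - 1*(-59))*s(2) + d = (5*(2 - 1*(-5)) - 1*(-59))*(6*2) + 83/140 = (5*(2 + 5) + 59)*12 + 83/140 = (5*7 + 59)*12 + 83/140 = (35 + 59)*12 + 83/140 = 94*12 + 83/140 = 1128 + 83/140 = 158003/140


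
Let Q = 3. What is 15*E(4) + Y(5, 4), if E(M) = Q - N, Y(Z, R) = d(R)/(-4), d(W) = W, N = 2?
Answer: 14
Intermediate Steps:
Y(Z, R) = -R/4 (Y(Z, R) = R/(-4) = R*(-¼) = -R/4)
E(M) = 1 (E(M) = 3 - 1*2 = 3 - 2 = 1)
15*E(4) + Y(5, 4) = 15*1 - ¼*4 = 15 - 1 = 14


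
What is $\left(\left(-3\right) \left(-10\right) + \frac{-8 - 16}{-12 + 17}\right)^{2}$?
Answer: $\frac{15876}{25} \approx 635.04$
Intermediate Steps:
$\left(\left(-3\right) \left(-10\right) + \frac{-8 - 16}{-12 + 17}\right)^{2} = \left(30 - \frac{24}{5}\right)^{2} = \left(\frac{126}{5}\right)^{2} = \frac{15876}{25}$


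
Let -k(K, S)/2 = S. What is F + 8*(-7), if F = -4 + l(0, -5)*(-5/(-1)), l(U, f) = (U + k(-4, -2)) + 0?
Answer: -40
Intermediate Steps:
k(K, S) = -2*S
l(U, f) = 4 + U (l(U, f) = (U - 2*(-2)) + 0 = (U + 4) + 0 = (4 + U) + 0 = 4 + U)
F = 16 (F = -4 + (4 + 0)*(-5/(-1)) = -4 + 4*(-5*(-1)) = -4 + 4*5 = -4 + 20 = 16)
F + 8*(-7) = 16 + 8*(-7) = 16 - 56 = -40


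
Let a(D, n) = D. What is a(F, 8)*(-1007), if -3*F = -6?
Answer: -2014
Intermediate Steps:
F = 2 (F = -⅓*(-6) = 2)
a(F, 8)*(-1007) = 2*(-1007) = -2014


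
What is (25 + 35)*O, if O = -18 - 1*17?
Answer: -2100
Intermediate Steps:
O = -35 (O = -18 - 17 = -35)
(25 + 35)*O = (25 + 35)*(-35) = 60*(-35) = -2100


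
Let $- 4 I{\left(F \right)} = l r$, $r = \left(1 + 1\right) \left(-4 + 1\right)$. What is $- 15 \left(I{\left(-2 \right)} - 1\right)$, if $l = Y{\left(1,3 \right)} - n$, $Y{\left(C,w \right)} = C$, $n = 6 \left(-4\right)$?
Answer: $- \frac{1095}{2} \approx -547.5$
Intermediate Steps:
$r = -6$ ($r = 2 \left(-3\right) = -6$)
$n = -24$
$l = 25$ ($l = 1 - -24 = 1 + 24 = 25$)
$I{\left(F \right)} = \frac{75}{2}$ ($I{\left(F \right)} = - \frac{25 \left(-6\right)}{4} = \left(- \frac{1}{4}\right) \left(-150\right) = \frac{75}{2}$)
$- 15 \left(I{\left(-2 \right)} - 1\right) = - 15 \left(\frac{75}{2} - 1\right) = \left(-15\right) \frac{73}{2} = - \frac{1095}{2}$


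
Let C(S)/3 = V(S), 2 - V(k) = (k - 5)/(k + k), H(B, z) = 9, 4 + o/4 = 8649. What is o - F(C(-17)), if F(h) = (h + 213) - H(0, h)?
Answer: 584323/17 ≈ 34372.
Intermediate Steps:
o = 34580 (o = -16 + 4*8649 = -16 + 34596 = 34580)
V(k) = 2 - (-5 + k)/(2*k) (V(k) = 2 - (k - 5)/(k + k) = 2 - (-5 + k)/(2*k))
C(S) = 3*(5 + 3*S)/(2*S) (C(S) = 3*((5 + 3*S)/(2*S)) = 3*(5 + 3*S)/(2*S))
F(h) = 204 + h (F(h) = (h + 213) - 1*9 = (213 + h) - 9 = 204 + h)
o - F(C(-17)) = 34580 - (204 + (3/2)*(5 + 3*(-17))/(-17)) = 34580 - (204 + (3/2)*(-1/17)*(5 - 51)) = 34580 - (204 + (3/2)*(-1/17)*(-46)) = 34580 - (204 + 69/17) = 34580 - 1*3537/17 = 34580 - 3537/17 = 584323/17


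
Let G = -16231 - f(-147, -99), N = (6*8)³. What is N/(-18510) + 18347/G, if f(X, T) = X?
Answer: -353060783/49619140 ≈ -7.1154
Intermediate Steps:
N = 110592 (N = 48³ = 110592)
G = -16084 (G = -16231 - 1*(-147) = -16231 + 147 = -16084)
N/(-18510) + 18347/G = 110592/(-18510) + 18347/(-16084) = 110592*(-1/18510) + 18347*(-1/16084) = -18432/3085 - 18347/16084 = -353060783/49619140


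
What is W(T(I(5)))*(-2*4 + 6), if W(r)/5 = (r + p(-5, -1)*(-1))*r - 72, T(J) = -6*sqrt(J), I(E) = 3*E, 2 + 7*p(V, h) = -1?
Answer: -4680 + 180*sqrt(15)/7 ≈ -4580.4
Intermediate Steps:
p(V, h) = -3/7 (p(V, h) = -2/7 + (1/7)*(-1) = -2/7 - 1/7 = -3/7)
W(r) = -360 + 5*r*(3/7 + r) (W(r) = 5*((r - 3/7*(-1))*r - 72) = 5*((r + 3/7)*r - 72) = 5*((3/7 + r)*r - 72) = 5*(r*(3/7 + r) - 72) = 5*(-72 + r*(3/7 + r)) = -360 + 5*r*(3/7 + r))
W(T(I(5)))*(-2*4 + 6) = (-360 + 5*(-6*sqrt(15))**2 + 15*(-6*sqrt(15))/7)*(-2*4 + 6) = (-360 + 5*(-6*sqrt(15))**2 + 15*(-6*sqrt(15))/7)*(-8 + 6) = (-360 + 5*540 - 90*sqrt(15)/7)*(-2) = (-360 + 2700 - 90*sqrt(15)/7)*(-2) = (2340 - 90*sqrt(15)/7)*(-2) = -4680 + 180*sqrt(15)/7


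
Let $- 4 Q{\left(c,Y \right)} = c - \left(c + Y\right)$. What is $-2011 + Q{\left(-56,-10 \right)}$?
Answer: $- \frac{4027}{2} \approx -2013.5$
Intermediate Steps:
$Q{\left(c,Y \right)} = \frac{Y}{4}$ ($Q{\left(c,Y \right)} = - \frac{c - \left(c + Y\right)}{4} = - \frac{c - \left(Y + c\right)}{4} = - \frac{\left(-1\right) Y}{4} = \frac{Y}{4}$)
$-2011 + Q{\left(-56,-10 \right)} = -2011 + \frac{1}{4} \left(-10\right) = -2011 - \frac{5}{2} = - \frac{4027}{2}$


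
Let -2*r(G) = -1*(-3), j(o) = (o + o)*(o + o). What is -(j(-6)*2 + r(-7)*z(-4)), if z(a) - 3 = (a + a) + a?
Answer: -603/2 ≈ -301.50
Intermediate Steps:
z(a) = 3 + 3*a (z(a) = 3 + ((a + a) + a) = 3 + (2*a + a) = 3 + 3*a)
j(o) = 4*o**2 (j(o) = (2*o)*(2*o) = 4*o**2)
r(G) = -3/2 (r(G) = -(-1)*(-3)/2 = -1/2*3 = -3/2)
-(j(-6)*2 + r(-7)*z(-4)) = -((4*(-6)**2)*2 - 3*(3 + 3*(-4))/2) = -((4*36)*2 - 3*(3 - 12)/2) = -(144*2 - 3/2*(-9)) = -(288 + 27/2) = -1*603/2 = -603/2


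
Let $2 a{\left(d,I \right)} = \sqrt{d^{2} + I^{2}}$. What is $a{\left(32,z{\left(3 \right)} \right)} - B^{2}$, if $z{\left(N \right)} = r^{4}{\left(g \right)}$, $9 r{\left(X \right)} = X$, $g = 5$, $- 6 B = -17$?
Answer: $- \frac{289}{36} + \frac{\sqrt{44080232929}}{13122} \approx 7.9723$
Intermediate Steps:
$B = \frac{17}{6}$ ($B = \left(- \frac{1}{6}\right) \left(-17\right) = \frac{17}{6} \approx 2.8333$)
$r{\left(X \right)} = \frac{X}{9}$
$z{\left(N \right)} = \frac{625}{6561}$ ($z{\left(N \right)} = \left(\frac{1}{9} \cdot 5\right)^{4} = \left(\frac{5}{9}\right)^{4} = \frac{625}{6561}$)
$a{\left(d,I \right)} = \frac{\sqrt{I^{2} + d^{2}}}{2}$ ($a{\left(d,I \right)} = \frac{\sqrt{d^{2} + I^{2}}}{2} = \frac{\sqrt{I^{2} + d^{2}}}{2}$)
$a{\left(32,z{\left(3 \right)} \right)} - B^{2} = \frac{\sqrt{\left(\frac{625}{6561}\right)^{2} + 32^{2}}}{2} - \left(\frac{17}{6}\right)^{2} = \frac{\sqrt{\frac{390625}{43046721} + 1024}}{2} - \frac{289}{36} = \frac{\sqrt{\frac{44080232929}{43046721}}}{2} - \frac{289}{36} = \frac{\frac{1}{6561} \sqrt{44080232929}}{2} - \frac{289}{36} = \frac{\sqrt{44080232929}}{13122} - \frac{289}{36} = - \frac{289}{36} + \frac{\sqrt{44080232929}}{13122}$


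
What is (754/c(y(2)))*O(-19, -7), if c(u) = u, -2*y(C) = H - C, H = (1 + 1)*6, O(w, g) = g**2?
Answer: -36946/5 ≈ -7389.2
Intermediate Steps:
H = 12 (H = 2*6 = 12)
y(C) = -6 + C/2 (y(C) = -(12 - C)/2 = -6 + C/2)
(754/c(y(2)))*O(-19, -7) = (754/(-6 + (1/2)*2))*(-7)**2 = (754/(-6 + 1))*49 = (754/(-5))*49 = (754*(-1/5))*49 = -754/5*49 = -36946/5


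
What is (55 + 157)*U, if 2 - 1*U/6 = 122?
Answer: -152640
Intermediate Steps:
U = -720 (U = 12 - 6*122 = 12 - 732 = -720)
(55 + 157)*U = (55 + 157)*(-720) = 212*(-720) = -152640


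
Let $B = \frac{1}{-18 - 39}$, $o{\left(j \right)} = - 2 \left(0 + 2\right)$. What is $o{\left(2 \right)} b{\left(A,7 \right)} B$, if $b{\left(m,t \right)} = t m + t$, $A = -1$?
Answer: $0$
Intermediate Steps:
$b{\left(m,t \right)} = t + m t$ ($b{\left(m,t \right)} = m t + t = t + m t$)
$o{\left(j \right)} = -4$ ($o{\left(j \right)} = \left(-2\right) 2 = -4$)
$B = - \frac{1}{57}$ ($B = \frac{1}{-57} = - \frac{1}{57} \approx -0.017544$)
$o{\left(2 \right)} b{\left(A,7 \right)} B = - 4 \cdot 7 \left(1 - 1\right) \left(- \frac{1}{57}\right) = - 4 \cdot 7 \cdot 0 \left(- \frac{1}{57}\right) = \left(-4\right) 0 \left(- \frac{1}{57}\right) = 0 \left(- \frac{1}{57}\right) = 0$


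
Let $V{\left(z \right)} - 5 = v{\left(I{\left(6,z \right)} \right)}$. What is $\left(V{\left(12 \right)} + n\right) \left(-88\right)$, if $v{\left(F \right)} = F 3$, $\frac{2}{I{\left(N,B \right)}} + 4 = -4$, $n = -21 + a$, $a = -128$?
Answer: $12738$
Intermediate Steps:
$n = -149$ ($n = -21 - 128 = -149$)
$I{\left(N,B \right)} = - \frac{1}{4}$ ($I{\left(N,B \right)} = \frac{2}{-4 - 4} = \frac{2}{-8} = 2 \left(- \frac{1}{8}\right) = - \frac{1}{4}$)
$v{\left(F \right)} = 3 F$
$V{\left(z \right)} = \frac{17}{4}$ ($V{\left(z \right)} = 5 + 3 \left(- \frac{1}{4}\right) = 5 - \frac{3}{4} = \frac{17}{4}$)
$\left(V{\left(12 \right)} + n\right) \left(-88\right) = \left(\frac{17}{4} - 149\right) \left(-88\right) = \left(- \frac{579}{4}\right) \left(-88\right) = 12738$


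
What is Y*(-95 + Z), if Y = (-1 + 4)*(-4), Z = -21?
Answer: 1392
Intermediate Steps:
Y = -12 (Y = 3*(-4) = -12)
Y*(-95 + Z) = -12*(-95 - 21) = -12*(-116) = 1392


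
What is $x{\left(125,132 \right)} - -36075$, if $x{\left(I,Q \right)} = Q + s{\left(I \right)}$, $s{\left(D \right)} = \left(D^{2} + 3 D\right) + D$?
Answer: $52332$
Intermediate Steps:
$s{\left(D \right)} = D^{2} + 4 D$
$x{\left(I,Q \right)} = Q + I \left(4 + I\right)$
$x{\left(125,132 \right)} - -36075 = \left(132 + 125 \left(4 + 125\right)\right) - -36075 = \left(132 + 125 \cdot 129\right) + 36075 = \left(132 + 16125\right) + 36075 = 16257 + 36075 = 52332$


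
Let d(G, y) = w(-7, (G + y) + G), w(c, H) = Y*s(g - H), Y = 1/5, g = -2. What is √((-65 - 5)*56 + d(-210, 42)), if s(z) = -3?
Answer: I*√98015/5 ≈ 62.615*I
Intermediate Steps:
Y = ⅕ (Y = 1*(⅕) = ⅕ ≈ 0.20000)
w(c, H) = -⅗ (w(c, H) = (⅕)*(-3) = -⅗)
d(G, y) = -⅗
√((-65 - 5)*56 + d(-210, 42)) = √((-65 - 5)*56 - ⅗) = √(-70*56 - ⅗) = √(-3920 - ⅗) = √(-19603/5) = I*√98015/5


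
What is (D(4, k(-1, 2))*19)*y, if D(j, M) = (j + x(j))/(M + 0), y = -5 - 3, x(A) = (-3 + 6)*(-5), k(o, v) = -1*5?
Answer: -1672/5 ≈ -334.40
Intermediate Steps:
k(o, v) = -5
x(A) = -15 (x(A) = 3*(-5) = -15)
y = -8
D(j, M) = (-15 + j)/M (D(j, M) = (j - 15)/(M + 0) = (-15 + j)/M)
(D(4, k(-1, 2))*19)*y = (((-15 + 4)/(-5))*19)*(-8) = (-⅕*(-11)*19)*(-8) = ((11/5)*19)*(-8) = (209/5)*(-8) = -1672/5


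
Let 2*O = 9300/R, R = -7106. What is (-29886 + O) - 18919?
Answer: -173406490/3553 ≈ -48806.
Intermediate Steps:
O = -2325/3553 (O = (9300/(-7106))/2 = (9300*(-1/7106))/2 = (1/2)*(-4650/3553) = -2325/3553 ≈ -0.65438)
(-29886 + O) - 18919 = (-29886 - 2325/3553) - 18919 = -106187283/3553 - 18919 = -173406490/3553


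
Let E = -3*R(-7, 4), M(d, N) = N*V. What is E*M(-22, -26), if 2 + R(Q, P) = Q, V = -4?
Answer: 2808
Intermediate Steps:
R(Q, P) = -2 + Q
M(d, N) = -4*N (M(d, N) = N*(-4) = -4*N)
E = 27 (E = -3*(-2 - 7) = -3*(-9) = 27)
E*M(-22, -26) = 27*(-4*(-26)) = 27*104 = 2808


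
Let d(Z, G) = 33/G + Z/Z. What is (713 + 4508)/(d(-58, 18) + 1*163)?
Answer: 31326/995 ≈ 31.483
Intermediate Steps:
d(Z, G) = 1 + 33/G (d(Z, G) = 33/G + 1 = 1 + 33/G)
(713 + 4508)/(d(-58, 18) + 1*163) = (713 + 4508)/((33 + 18)/18 + 1*163) = 5221/((1/18)*51 + 163) = 5221/(17/6 + 163) = 5221/(995/6) = 5221*(6/995) = 31326/995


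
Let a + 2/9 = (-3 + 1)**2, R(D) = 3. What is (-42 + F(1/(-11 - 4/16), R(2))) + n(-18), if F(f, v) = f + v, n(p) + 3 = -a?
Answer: -688/15 ≈ -45.867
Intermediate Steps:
a = 34/9 (a = -2/9 + (-3 + 1)**2 = -2/9 + (-2)**2 = -2/9 + 4 = 34/9 ≈ 3.7778)
n(p) = -61/9 (n(p) = -3 - 1*34/9 = -3 - 34/9 = -61/9)
(-42 + F(1/(-11 - 4/16), R(2))) + n(-18) = (-42 + (1/(-11 - 4/16) + 3)) - 61/9 = (-42 + (1/(-11 - 4*1/16) + 3)) - 61/9 = (-42 + (1/(-11 - 1/4) + 3)) - 61/9 = (-42 + (1/(-45/4) + 3)) - 61/9 = (-42 + (-4/45 + 3)) - 61/9 = (-42 + 131/45) - 61/9 = -1759/45 - 61/9 = -688/15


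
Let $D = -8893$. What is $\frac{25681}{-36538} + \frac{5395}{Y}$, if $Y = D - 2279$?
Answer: $- \frac{242015321}{204101268} \approx -1.1858$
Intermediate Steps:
$Y = -11172$ ($Y = -8893 - 2279 = -11172$)
$\frac{25681}{-36538} + \frac{5395}{Y} = \frac{25681}{-36538} + \frac{5395}{-11172} = 25681 \left(- \frac{1}{36538}\right) + 5395 \left(- \frac{1}{11172}\right) = - \frac{25681}{36538} - \frac{5395}{11172} = - \frac{242015321}{204101268}$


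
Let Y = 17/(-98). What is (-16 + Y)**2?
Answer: 2512225/9604 ≈ 261.58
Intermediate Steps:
Y = -17/98 (Y = 17*(-1/98) = -17/98 ≈ -0.17347)
(-16 + Y)**2 = (-16 - 17/98)**2 = (-1585/98)**2 = 2512225/9604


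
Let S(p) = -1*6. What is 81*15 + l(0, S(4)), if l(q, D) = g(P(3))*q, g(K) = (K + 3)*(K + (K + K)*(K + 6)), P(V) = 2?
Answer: 1215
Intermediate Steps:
g(K) = (3 + K)*(K + 2*K*(6 + K)) (g(K) = (3 + K)*(K + (2*K)*(6 + K)) = (3 + K)*(K + 2*K*(6 + K)))
S(p) = -6
l(q, D) = 170*q (l(q, D) = (2*(39 + 2*2² + 19*2))*q = (2*(39 + 2*4 + 38))*q = (2*(39 + 8 + 38))*q = (2*85)*q = 170*q)
81*15 + l(0, S(4)) = 81*15 + 170*0 = 1215 + 0 = 1215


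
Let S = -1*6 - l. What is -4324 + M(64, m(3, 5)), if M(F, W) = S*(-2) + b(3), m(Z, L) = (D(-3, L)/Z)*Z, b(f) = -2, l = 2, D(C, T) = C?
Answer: -4310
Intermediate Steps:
S = -8 (S = -1*6 - 1*2 = -6 - 2 = -8)
m(Z, L) = -3 (m(Z, L) = (-3/Z)*Z = -3)
M(F, W) = 14 (M(F, W) = -8*(-2) - 2 = 16 - 2 = 14)
-4324 + M(64, m(3, 5)) = -4324 + 14 = -4310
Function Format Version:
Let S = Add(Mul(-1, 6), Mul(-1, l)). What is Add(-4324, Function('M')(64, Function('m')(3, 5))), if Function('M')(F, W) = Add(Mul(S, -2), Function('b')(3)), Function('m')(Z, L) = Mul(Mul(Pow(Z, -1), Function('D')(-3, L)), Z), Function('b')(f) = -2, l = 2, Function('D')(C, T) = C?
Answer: -4310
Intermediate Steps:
S = -8 (S = Add(Mul(-1, 6), Mul(-1, 2)) = Add(-6, -2) = -8)
Function('m')(Z, L) = -3 (Function('m')(Z, L) = Mul(Mul(Pow(Z, -1), -3), Z) = Mul(Mul(-3, Pow(Z, -1)), Z) = -3)
Function('M')(F, W) = 14 (Function('M')(F, W) = Add(Mul(-8, -2), -2) = Add(16, -2) = 14)
Add(-4324, Function('M')(64, Function('m')(3, 5))) = Add(-4324, 14) = -4310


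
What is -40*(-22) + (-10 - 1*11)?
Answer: 859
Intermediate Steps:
-40*(-22) + (-10 - 1*11) = 880 + (-10 - 11) = 880 - 21 = 859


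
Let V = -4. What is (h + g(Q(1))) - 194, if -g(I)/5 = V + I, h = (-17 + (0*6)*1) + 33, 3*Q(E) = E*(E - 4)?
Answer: -153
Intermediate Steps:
Q(E) = E*(-4 + E)/3 (Q(E) = (E*(E - 4))/3 = (E*(-4 + E))/3 = E*(-4 + E)/3)
h = 16 (h = (-17 + 0*1) + 33 = (-17 + 0) + 33 = -17 + 33 = 16)
g(I) = 20 - 5*I (g(I) = -5*(-4 + I) = 20 - 5*I)
(h + g(Q(1))) - 194 = (16 + (20 - 5*(-4 + 1)/3)) - 194 = (16 + (20 - 5*(-3)/3)) - 194 = (16 + (20 - 5*(-1))) - 194 = (16 + (20 + 5)) - 194 = (16 + 25) - 194 = 41 - 194 = -153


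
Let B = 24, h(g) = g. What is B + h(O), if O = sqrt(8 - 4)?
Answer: 26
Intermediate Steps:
O = 2 (O = sqrt(4) = 2)
B + h(O) = 24 + 2 = 26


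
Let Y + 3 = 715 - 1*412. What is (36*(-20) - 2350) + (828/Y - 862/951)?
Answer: -72945181/23775 ≈ -3068.1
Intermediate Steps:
Y = 300 (Y = -3 + (715 - 1*412) = -3 + (715 - 412) = -3 + 303 = 300)
(36*(-20) - 2350) + (828/Y - 862/951) = (36*(-20) - 2350) + (828/300 - 862/951) = (-720 - 2350) + (828*(1/300) - 862*1/951) = -3070 + (69/25 - 862/951) = -3070 + 44069/23775 = -72945181/23775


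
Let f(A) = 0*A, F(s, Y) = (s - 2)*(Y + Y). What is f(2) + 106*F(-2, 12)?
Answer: -10176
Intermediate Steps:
F(s, Y) = 2*Y*(-2 + s) (F(s, Y) = (-2 + s)*(2*Y) = 2*Y*(-2 + s))
f(A) = 0
f(2) + 106*F(-2, 12) = 0 + 106*(2*12*(-2 - 2)) = 0 + 106*(2*12*(-4)) = 0 + 106*(-96) = 0 - 10176 = -10176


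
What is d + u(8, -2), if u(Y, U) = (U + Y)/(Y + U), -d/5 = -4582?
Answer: 22911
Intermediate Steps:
d = 22910 (d = -5*(-4582) = 22910)
u(Y, U) = 1 (u(Y, U) = (U + Y)/(U + Y) = 1)
d + u(8, -2) = 22910 + 1 = 22911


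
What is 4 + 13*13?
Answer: 173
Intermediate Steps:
4 + 13*13 = 4 + 169 = 173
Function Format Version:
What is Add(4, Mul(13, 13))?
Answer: 173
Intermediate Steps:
Add(4, Mul(13, 13)) = Add(4, 169) = 173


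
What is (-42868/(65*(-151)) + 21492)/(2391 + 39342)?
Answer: 210986848/409609395 ≈ 0.51509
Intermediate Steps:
(-42868/(65*(-151)) + 21492)/(2391 + 39342) = (-42868/(-9815) + 21492)/41733 = (-42868*(-1/9815) + 21492)*(1/41733) = (42868/9815 + 21492)*(1/41733) = (210986848/9815)*(1/41733) = 210986848/409609395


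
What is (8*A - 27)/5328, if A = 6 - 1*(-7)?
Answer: 77/5328 ≈ 0.014452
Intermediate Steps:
A = 13 (A = 6 + 7 = 13)
(8*A - 27)/5328 = (8*13 - 27)/5328 = (104 - 27)*(1/5328) = 77*(1/5328) = 77/5328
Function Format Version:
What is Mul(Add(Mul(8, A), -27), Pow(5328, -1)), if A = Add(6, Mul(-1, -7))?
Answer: Rational(77, 5328) ≈ 0.014452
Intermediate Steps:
A = 13 (A = Add(6, 7) = 13)
Mul(Add(Mul(8, A), -27), Pow(5328, -1)) = Mul(Add(Mul(8, 13), -27), Pow(5328, -1)) = Mul(Add(104, -27), Rational(1, 5328)) = Mul(77, Rational(1, 5328)) = Rational(77, 5328)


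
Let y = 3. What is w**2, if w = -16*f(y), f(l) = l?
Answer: 2304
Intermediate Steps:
w = -48 (w = -16*3 = -48)
w**2 = (-48)**2 = 2304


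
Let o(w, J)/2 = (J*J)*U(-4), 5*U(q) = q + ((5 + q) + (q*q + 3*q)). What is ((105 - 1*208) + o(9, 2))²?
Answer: 257049/25 ≈ 10282.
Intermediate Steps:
U(q) = 1 + q + q²/5 (U(q) = (q + ((5 + q) + (q*q + 3*q)))/5 = (q + ((5 + q) + (q² + 3*q)))/5 = (q + (5 + q² + 4*q))/5 = (5 + q² + 5*q)/5 = 1 + q + q²/5)
o(w, J) = 2*J²/5 (o(w, J) = 2*((J*J)*(1 - 4 + (⅕)*(-4)²)) = 2*(J²*(1 - 4 + (⅕)*16)) = 2*(J²*(1 - 4 + 16/5)) = 2*(J²*(⅕)) = 2*(J²/5) = 2*J²/5)
((105 - 1*208) + o(9, 2))² = ((105 - 1*208) + (⅖)*2²)² = ((105 - 208) + (⅖)*4)² = (-103 + 8/5)² = (-507/5)² = 257049/25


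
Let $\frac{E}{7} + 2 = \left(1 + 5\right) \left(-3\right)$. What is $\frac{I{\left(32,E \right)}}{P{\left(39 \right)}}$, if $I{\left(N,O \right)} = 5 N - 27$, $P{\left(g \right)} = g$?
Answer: $\frac{133}{39} \approx 3.4103$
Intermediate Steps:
$E = -140$ ($E = -14 + 7 \left(1 + 5\right) \left(-3\right) = -14 + 7 \cdot 6 \left(-3\right) = -14 + 7 \left(-18\right) = -14 - 126 = -140$)
$I{\left(N,O \right)} = -27 + 5 N$
$\frac{I{\left(32,E \right)}}{P{\left(39 \right)}} = \frac{-27 + 5 \cdot 32}{39} = \left(-27 + 160\right) \frac{1}{39} = 133 \cdot \frac{1}{39} = \frac{133}{39}$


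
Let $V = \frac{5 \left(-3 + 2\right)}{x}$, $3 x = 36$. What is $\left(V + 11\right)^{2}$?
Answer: $\frac{16129}{144} \approx 112.01$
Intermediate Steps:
$x = 12$ ($x = \frac{1}{3} \cdot 36 = 12$)
$V = - \frac{5}{12}$ ($V = \frac{5 \left(-3 + 2\right)}{12} = 5 \left(-1\right) \frac{1}{12} = \left(-5\right) \frac{1}{12} = - \frac{5}{12} \approx -0.41667$)
$\left(V + 11\right)^{2} = \left(- \frac{5}{12} + 11\right)^{2} = \left(\frac{127}{12}\right)^{2} = \frac{16129}{144}$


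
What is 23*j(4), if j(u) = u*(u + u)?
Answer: 736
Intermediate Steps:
j(u) = 2*u² (j(u) = u*(2*u) = 2*u²)
23*j(4) = 23*(2*4²) = 23*(2*16) = 23*32 = 736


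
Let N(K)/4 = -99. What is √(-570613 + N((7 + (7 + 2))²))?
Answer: I*√571009 ≈ 755.65*I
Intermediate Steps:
N(K) = -396 (N(K) = 4*(-99) = -396)
√(-570613 + N((7 + (7 + 2))²)) = √(-570613 - 396) = √(-571009) = I*√571009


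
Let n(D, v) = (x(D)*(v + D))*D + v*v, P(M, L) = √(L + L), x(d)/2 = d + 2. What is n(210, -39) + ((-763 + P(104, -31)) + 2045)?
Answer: 15228643 + I*√62 ≈ 1.5229e+7 + 7.874*I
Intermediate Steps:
x(d) = 4 + 2*d (x(d) = 2*(d + 2) = 2*(2 + d) = 4 + 2*d)
P(M, L) = √2*√L (P(M, L) = √(2*L) = √2*√L)
n(D, v) = v² + D*(4 + 2*D)*(D + v) (n(D, v) = ((4 + 2*D)*(v + D))*D + v*v = ((4 + 2*D)*(D + v))*D + v² = D*(4 + 2*D)*(D + v) + v² = v² + D*(4 + 2*D)*(D + v))
n(210, -39) + ((-763 + P(104, -31)) + 2045) = ((-39)² + 2*210²*(2 + 210) + 2*210*(-39)*(2 + 210)) + ((-763 + √2*√(-31)) + 2045) = (1521 + 2*44100*212 + 2*210*(-39)*212) + ((-763 + √2*(I*√31)) + 2045) = (1521 + 18698400 - 3472560) + ((-763 + I*√62) + 2045) = 15227361 + (1282 + I*√62) = 15228643 + I*√62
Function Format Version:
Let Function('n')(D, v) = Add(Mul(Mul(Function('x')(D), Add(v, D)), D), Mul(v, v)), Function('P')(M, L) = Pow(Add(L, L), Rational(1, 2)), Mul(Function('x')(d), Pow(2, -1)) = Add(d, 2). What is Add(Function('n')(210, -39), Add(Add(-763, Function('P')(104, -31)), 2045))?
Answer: Add(15228643, Mul(I, Pow(62, Rational(1, 2)))) ≈ Add(1.5229e+7, Mul(7.8740, I))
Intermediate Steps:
Function('x')(d) = Add(4, Mul(2, d)) (Function('x')(d) = Mul(2, Add(d, 2)) = Mul(2, Add(2, d)) = Add(4, Mul(2, d)))
Function('P')(M, L) = Mul(Pow(2, Rational(1, 2)), Pow(L, Rational(1, 2))) (Function('P')(M, L) = Pow(Mul(2, L), Rational(1, 2)) = Mul(Pow(2, Rational(1, 2)), Pow(L, Rational(1, 2))))
Function('n')(D, v) = Add(Pow(v, 2), Mul(D, Add(4, Mul(2, D)), Add(D, v))) (Function('n')(D, v) = Add(Mul(Mul(Add(4, Mul(2, D)), Add(v, D)), D), Mul(v, v)) = Add(Mul(Mul(Add(4, Mul(2, D)), Add(D, v)), D), Pow(v, 2)) = Add(Mul(D, Add(4, Mul(2, D)), Add(D, v)), Pow(v, 2)) = Add(Pow(v, 2), Mul(D, Add(4, Mul(2, D)), Add(D, v))))
Add(Function('n')(210, -39), Add(Add(-763, Function('P')(104, -31)), 2045)) = Add(Add(Pow(-39, 2), Mul(2, Pow(210, 2), Add(2, 210)), Mul(2, 210, -39, Add(2, 210))), Add(Add(-763, Mul(Pow(2, Rational(1, 2)), Pow(-31, Rational(1, 2)))), 2045)) = Add(Add(1521, Mul(2, 44100, 212), Mul(2, 210, -39, 212)), Add(Add(-763, Mul(Pow(2, Rational(1, 2)), Mul(I, Pow(31, Rational(1, 2))))), 2045)) = Add(Add(1521, 18698400, -3472560), Add(Add(-763, Mul(I, Pow(62, Rational(1, 2)))), 2045)) = Add(15227361, Add(1282, Mul(I, Pow(62, Rational(1, 2))))) = Add(15228643, Mul(I, Pow(62, Rational(1, 2))))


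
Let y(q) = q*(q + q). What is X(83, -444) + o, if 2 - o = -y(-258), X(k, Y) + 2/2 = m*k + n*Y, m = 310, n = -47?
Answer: 179727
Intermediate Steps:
y(q) = 2*q**2 (y(q) = q*(2*q) = 2*q**2)
X(k, Y) = -1 - 47*Y + 310*k (X(k, Y) = -1 + (310*k - 47*Y) = -1 + (-47*Y + 310*k) = -1 - 47*Y + 310*k)
o = 133130 (o = 2 - (-1)*2*(-258)**2 = 2 - (-1)*2*66564 = 2 - (-1)*133128 = 2 - 1*(-133128) = 2 + 133128 = 133130)
X(83, -444) + o = (-1 - 47*(-444) + 310*83) + 133130 = (-1 + 20868 + 25730) + 133130 = 46597 + 133130 = 179727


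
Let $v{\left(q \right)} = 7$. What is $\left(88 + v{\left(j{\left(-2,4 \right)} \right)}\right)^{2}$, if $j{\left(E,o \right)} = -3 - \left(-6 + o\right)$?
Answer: $9025$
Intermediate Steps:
$j{\left(E,o \right)} = 3 - o$
$\left(88 + v{\left(j{\left(-2,4 \right)} \right)}\right)^{2} = \left(88 + 7\right)^{2} = 95^{2} = 9025$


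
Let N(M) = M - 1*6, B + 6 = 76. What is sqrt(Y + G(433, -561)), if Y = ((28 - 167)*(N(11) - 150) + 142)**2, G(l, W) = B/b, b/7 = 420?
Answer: 23*sqrt(1373746542)/42 ≈ 20297.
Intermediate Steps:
B = 70 (B = -6 + 76 = 70)
N(M) = -6 + M (N(M) = M - 6 = -6 + M)
b = 2940 (b = 7*420 = 2940)
G(l, W) = 1/42 (G(l, W) = 70/2940 = 70*(1/2940) = 1/42)
Y = 411968209 (Y = ((28 - 167)*((-6 + 11) - 150) + 142)**2 = (-139*(5 - 150) + 142)**2 = (-139*(-145) + 142)**2 = (20155 + 142)**2 = 20297**2 = 411968209)
sqrt(Y + G(433, -561)) = sqrt(411968209 + 1/42) = sqrt(17302664779/42) = 23*sqrt(1373746542)/42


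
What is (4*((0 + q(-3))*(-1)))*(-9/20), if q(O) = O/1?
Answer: -27/5 ≈ -5.4000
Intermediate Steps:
q(O) = O (q(O) = O*1 = O)
(4*((0 + q(-3))*(-1)))*(-9/20) = (4*((0 - 3)*(-1)))*(-9/20) = (4*(-3*(-1)))*(-9*1/20) = (4*3)*(-9/20) = 12*(-9/20) = -27/5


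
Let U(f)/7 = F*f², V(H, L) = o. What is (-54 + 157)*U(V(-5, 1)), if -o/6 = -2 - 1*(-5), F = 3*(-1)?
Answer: -700812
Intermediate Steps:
F = -3
o = -18 (o = -6*(-2 - 1*(-5)) = -6*(-2 + 5) = -6*3 = -18)
V(H, L) = -18
U(f) = -21*f² (U(f) = 7*(-3*f²) = -21*f²)
(-54 + 157)*U(V(-5, 1)) = (-54 + 157)*(-21*(-18)²) = 103*(-21*324) = 103*(-6804) = -700812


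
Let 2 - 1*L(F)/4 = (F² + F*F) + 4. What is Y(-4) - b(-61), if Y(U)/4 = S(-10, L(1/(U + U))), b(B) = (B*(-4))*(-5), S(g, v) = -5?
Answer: 1200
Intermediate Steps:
L(F) = -8 - 8*F² (L(F) = 8 - 4*((F² + F*F) + 4) = 8 - 4*((F² + F²) + 4) = 8 - 4*(2*F² + 4) = 8 - 4*(4 + 2*F²) = 8 + (-16 - 8*F²) = -8 - 8*F²)
b(B) = 20*B (b(B) = -4*B*(-5) = 20*B)
Y(U) = -20 (Y(U) = 4*(-5) = -20)
Y(-4) - b(-61) = -20 - 20*(-61) = -20 - 1*(-1220) = -20 + 1220 = 1200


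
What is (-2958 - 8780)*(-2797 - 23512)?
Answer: 308815042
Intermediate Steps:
(-2958 - 8780)*(-2797 - 23512) = -11738*(-26309) = 308815042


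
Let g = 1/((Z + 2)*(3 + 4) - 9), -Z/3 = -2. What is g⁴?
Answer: 1/4879681 ≈ 2.0493e-7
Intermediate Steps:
Z = 6 (Z = -3*(-2) = 6)
g = 1/47 (g = 1/((6 + 2)*(3 + 4) - 9) = 1/(8*7 - 9) = 1/(56 - 9) = 1/47 ≈ 0.021277)
g⁴ = (1/47)⁴ = 1/4879681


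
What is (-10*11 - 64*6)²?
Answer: 244036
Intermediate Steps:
(-10*11 - 64*6)² = (-110 - 384)² = (-494)² = 244036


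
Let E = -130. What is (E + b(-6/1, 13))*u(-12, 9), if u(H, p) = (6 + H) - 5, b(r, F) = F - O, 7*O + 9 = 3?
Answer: 8943/7 ≈ 1277.6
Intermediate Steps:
O = -6/7 (O = -9/7 + (1/7)*3 = -9/7 + 3/7 = -6/7 ≈ -0.85714)
b(r, F) = 6/7 + F (b(r, F) = F - 1*(-6/7) = F + 6/7 = 6/7 + F)
u(H, p) = 1 + H
(E + b(-6/1, 13))*u(-12, 9) = (-130 + (6/7 + 13))*(1 - 12) = (-130 + 97/7)*(-11) = -813/7*(-11) = 8943/7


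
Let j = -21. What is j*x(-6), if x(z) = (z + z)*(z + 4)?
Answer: -504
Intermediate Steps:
x(z) = 2*z*(4 + z) (x(z) = (2*z)*(4 + z) = 2*z*(4 + z))
j*x(-6) = -42*(-6)*(4 - 6) = -42*(-6)*(-2) = -21*24 = -504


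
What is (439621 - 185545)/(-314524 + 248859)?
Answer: -254076/65665 ≈ -3.8693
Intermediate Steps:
(439621 - 185545)/(-314524 + 248859) = 254076/(-65665) = 254076*(-1/65665) = -254076/65665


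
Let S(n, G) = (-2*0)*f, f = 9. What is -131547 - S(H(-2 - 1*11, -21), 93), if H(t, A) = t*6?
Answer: -131547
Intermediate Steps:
H(t, A) = 6*t
S(n, G) = 0 (S(n, G) = -2*0*9 = 0*9 = 0)
-131547 - S(H(-2 - 1*11, -21), 93) = -131547 - 1*0 = -131547 + 0 = -131547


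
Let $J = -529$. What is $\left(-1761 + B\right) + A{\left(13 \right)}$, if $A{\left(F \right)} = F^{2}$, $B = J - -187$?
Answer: $-1934$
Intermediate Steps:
$B = -342$ ($B = -529 - -187 = -529 + 187 = -342$)
$\left(-1761 + B\right) + A{\left(13 \right)} = \left(-1761 - 342\right) + 13^{2} = -2103 + 169 = -1934$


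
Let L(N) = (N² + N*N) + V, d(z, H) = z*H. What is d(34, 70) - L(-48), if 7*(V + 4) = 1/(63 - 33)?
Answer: -467041/210 ≈ -2224.0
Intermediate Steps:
d(z, H) = H*z
V = -839/210 (V = -4 + 1/(7*(63 - 33)) = -4 + (⅐)/30 = -4 + (⅐)*(1/30) = -4 + 1/210 = -839/210 ≈ -3.9952)
L(N) = -839/210 + 2*N² (L(N) = (N² + N*N) - 839/210 = (N² + N²) - 839/210 = 2*N² - 839/210 = -839/210 + 2*N²)
d(34, 70) - L(-48) = 70*34 - (-839/210 + 2*(-48)²) = 2380 - (-839/210 + 2*2304) = 2380 - (-839/210 + 4608) = 2380 - 1*966841/210 = 2380 - 966841/210 = -467041/210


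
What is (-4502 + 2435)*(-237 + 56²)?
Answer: -5992233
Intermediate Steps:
(-4502 + 2435)*(-237 + 56²) = -2067*(-237 + 3136) = -2067*2899 = -5992233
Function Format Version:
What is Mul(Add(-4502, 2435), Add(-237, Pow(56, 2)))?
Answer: -5992233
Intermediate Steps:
Mul(Add(-4502, 2435), Add(-237, Pow(56, 2))) = Mul(-2067, Add(-237, 3136)) = Mul(-2067, 2899) = -5992233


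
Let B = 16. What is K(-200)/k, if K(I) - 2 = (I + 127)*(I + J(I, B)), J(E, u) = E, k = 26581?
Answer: 29202/26581 ≈ 1.0986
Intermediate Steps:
K(I) = 2 + 2*I*(127 + I) (K(I) = 2 + (I + 127)*(I + I) = 2 + (127 + I)*(2*I) = 2 + 2*I*(127 + I))
K(-200)/k = (2 + 2*(-200)² + 254*(-200))/26581 = (2 + 2*40000 - 50800)*(1/26581) = (2 + 80000 - 50800)*(1/26581) = 29202*(1/26581) = 29202/26581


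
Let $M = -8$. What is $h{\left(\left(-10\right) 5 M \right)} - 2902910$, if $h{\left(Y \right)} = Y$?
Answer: $-2902510$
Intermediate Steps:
$h{\left(\left(-10\right) 5 M \right)} - 2902910 = \left(-10\right) 5 \left(-8\right) - 2902910 = \left(-50\right) \left(-8\right) - 2902910 = 400 - 2902910 = -2902510$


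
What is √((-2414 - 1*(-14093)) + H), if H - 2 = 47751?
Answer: 2*√14858 ≈ 243.79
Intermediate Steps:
H = 47753 (H = 2 + 47751 = 47753)
√((-2414 - 1*(-14093)) + H) = √((-2414 - 1*(-14093)) + 47753) = √((-2414 + 14093) + 47753) = √(11679 + 47753) = √59432 = 2*√14858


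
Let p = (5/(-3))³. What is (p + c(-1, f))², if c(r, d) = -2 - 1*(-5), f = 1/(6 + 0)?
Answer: 1936/729 ≈ 2.6557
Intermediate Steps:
f = ⅙ (f = 1/6 = ⅙ ≈ 0.16667)
c(r, d) = 3 (c(r, d) = -2 + 5 = 3)
p = -125/27 (p = (5*(-⅓))³ = (-5/3)³ = -125/27 ≈ -4.6296)
(p + c(-1, f))² = (-125/27 + 3)² = (-44/27)² = 1936/729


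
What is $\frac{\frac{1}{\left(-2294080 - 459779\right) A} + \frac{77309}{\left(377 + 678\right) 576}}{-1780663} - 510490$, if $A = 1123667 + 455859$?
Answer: $- \frac{400461846707880129649496802071}{784465605022280717165760} \approx -5.1049 \cdot 10^{5}$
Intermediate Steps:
$A = 1579526$
$\frac{\frac{1}{\left(-2294080 - 459779\right) A} + \frac{77309}{\left(377 + 678\right) 576}}{-1780663} - 510490 = \frac{\frac{1}{\left(-2294080 - 459779\right) 1579526} + \frac{77309}{\left(377 + 678\right) 576}}{-1780663} - 510490 = \left(\frac{1}{-2753859} \cdot \frac{1}{1579526} + \frac{77309}{1055 \cdot 576}\right) \left(- \frac{1}{1780663}\right) - 510490 = \left(\left(- \frac{1}{2753859}\right) \frac{1}{1579526} + \frac{77309}{607680}\right) \left(- \frac{1}{1780663}\right) - 510490 = \left(- \frac{1}{4349791890834} + 77309 \cdot \frac{1}{607680}\right) \left(- \frac{1}{1780663}\right) - 510490 = \left(- \frac{1}{4349791890834} + \frac{77309}{607680}\right) \left(- \frac{1}{1780663}\right) - 510490 = \frac{56046343547979671}{440546922703667520} \left(- \frac{1}{1780663}\right) - 510490 = - \frac{56046343547979671}{784465605022280717165760} - 510490 = - \frac{400461846707880129649496802071}{784465605022280717165760}$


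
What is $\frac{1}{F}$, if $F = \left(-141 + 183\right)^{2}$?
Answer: $\frac{1}{1764} \approx 0.00056689$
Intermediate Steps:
$F = 1764$ ($F = 42^{2} = 1764$)
$\frac{1}{F} = \frac{1}{1764}$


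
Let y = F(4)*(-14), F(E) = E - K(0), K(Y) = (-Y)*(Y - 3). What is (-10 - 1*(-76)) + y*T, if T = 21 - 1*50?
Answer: 1690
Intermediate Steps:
K(Y) = -Y*(-3 + Y) (K(Y) = (-Y)*(-3 + Y) = -Y*(-3 + Y))
F(E) = E (F(E) = E - 0*(3 - 1*0) = E - 0*(3 + 0) = E - 0*3 = E - 1*0 = E + 0 = E)
y = -56 (y = 4*(-14) = -56)
T = -29 (T = 21 - 50 = -29)
(-10 - 1*(-76)) + y*T = (-10 - 1*(-76)) - 56*(-29) = (-10 + 76) + 1624 = 66 + 1624 = 1690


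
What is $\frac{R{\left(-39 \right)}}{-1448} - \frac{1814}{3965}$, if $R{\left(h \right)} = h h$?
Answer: $- \frac{8657437}{5741320} \approx -1.5079$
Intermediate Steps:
$R{\left(h \right)} = h^{2}$
$\frac{R{\left(-39 \right)}}{-1448} - \frac{1814}{3965} = \frac{\left(-39\right)^{2}}{-1448} - \frac{1814}{3965} = 1521 \left(- \frac{1}{1448}\right) - \frac{1814}{3965} = - \frac{1521}{1448} - \frac{1814}{3965} = - \frac{8657437}{5741320}$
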